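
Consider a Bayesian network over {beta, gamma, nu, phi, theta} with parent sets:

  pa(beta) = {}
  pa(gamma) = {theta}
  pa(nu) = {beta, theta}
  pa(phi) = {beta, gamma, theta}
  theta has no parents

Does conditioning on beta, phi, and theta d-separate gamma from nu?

Yes

Enumerating the 4 paths from gamma to nu and testing each for blocking by {beta, phi, theta}:
Path 1: gamma ← theta → nu
  theta is a fork here and theta is conditioned on, so the path is blocked at theta.
Path 2: gamma ← theta → phi ← beta → nu
  theta is a fork here and theta is conditioned on, so the path is blocked at theta.
Path 3: gamma → phi ← beta → nu
  beta is a fork here and beta is conditioned on, so the path is blocked at beta.
Path 4: gamma → phi ← theta → nu
  theta is a fork here and theta is conditioned on, so the path is blocked at theta.
Every path is blocked, so gamma and nu are d-separated given {beta, phi, theta}.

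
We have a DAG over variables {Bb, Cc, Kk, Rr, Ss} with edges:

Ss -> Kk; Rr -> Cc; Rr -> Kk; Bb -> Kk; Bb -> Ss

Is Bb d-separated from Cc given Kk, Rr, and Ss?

Enumerating the 2 paths from Bb to Cc and testing each for blocking by {Kk, Rr, Ss}:
  1. Bb → Ss → Kk ← Rr → Cc — Ss:chain[blocks]; Kk:collider[open]; Rr:fork[blocks] ⇒ blocked
  2. Bb → Kk ← Rr → Cc — Kk:collider[open]; Rr:fork[blocks] ⇒ blocked
All paths are blocked; Bb ⊥ Cc | {Kk, Rr, Ss} holds.

Yes — Bb and Cc are d-separated given {Kk, Rr, Ss}.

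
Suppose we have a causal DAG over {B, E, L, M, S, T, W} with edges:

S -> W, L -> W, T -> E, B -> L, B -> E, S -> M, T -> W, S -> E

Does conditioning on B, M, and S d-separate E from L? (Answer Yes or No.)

There are 3 undirected paths between E and L; checking each against the conditioning set {B, M, S}:
  1. E ← B → L — B:fork[blocks] ⇒ blocked
  2. E ← S → W ← L — S:fork[blocks]; W:collider[blocks] ⇒ blocked
  3. E ← T → W ← L — T:fork[open]; W:collider[blocks] ⇒ blocked
Every path is blocked, so E and L are d-separated given {B, M, S}.

Yes — E and L are d-separated given {B, M, S}.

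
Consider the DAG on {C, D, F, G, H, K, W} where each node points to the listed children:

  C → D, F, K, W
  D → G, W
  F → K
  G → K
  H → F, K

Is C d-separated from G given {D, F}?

Enumerating the 5 paths from C to G and testing each for blocking by {D, F}:
Path 1: C → D → G
  D is a chain here and D is conditioned on, so the path is blocked at D.
Path 2: C → W ← D → G
  W is a collider here and neither W nor any of its descendants is conditioned on, so the collider stays closed — the path is blocked at W.
Path 3: C → K ← G
  K is a collider here and neither K nor any of its descendants is conditioned on, so the collider stays closed — the path is blocked at K.
Path 4: C → F ← H → K ← G
  K is a collider here and neither K nor any of its descendants is conditioned on, so the collider stays closed — the path is blocked at K.
Path 5: C → F → K ← G
  F is a chain here and F is conditioned on, so the path is blocked at F.
All paths are blocked; C ⊥ G | {D, F} holds.

Yes — C and G are d-separated given {D, F}.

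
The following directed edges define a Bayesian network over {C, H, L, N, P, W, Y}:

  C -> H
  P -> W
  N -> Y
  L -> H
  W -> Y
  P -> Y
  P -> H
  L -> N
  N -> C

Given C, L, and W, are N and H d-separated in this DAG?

Yes

Enumerating the 4 paths from N to H and testing each for blocking by {C, L, W}:
Path 1: N → Y ← P → H
  Y is a collider here and neither Y nor any of its descendants is conditioned on, so the collider stays closed — the path is blocked at Y.
Path 2: N → Y ← W ← P → H
  Y is a collider here and neither Y nor any of its descendants is conditioned on, so the collider stays closed — the path is blocked at Y.
Path 3: N ← L → H
  L is a fork here and L is conditioned on, so the path is blocked at L.
Path 4: N → C → H
  C is a chain here and C is conditioned on, so the path is blocked at C.
Since every path is blocked, d-separation holds.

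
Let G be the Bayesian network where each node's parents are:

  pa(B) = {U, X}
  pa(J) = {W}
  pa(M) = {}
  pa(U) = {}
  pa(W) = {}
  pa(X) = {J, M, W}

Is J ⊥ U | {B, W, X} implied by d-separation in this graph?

Enumerating the 2 paths from J to U and testing each for blocking by {B, W, X}:
Path 1: J → X → B ← U
  X is a chain here and X is conditioned on, so the path is blocked at X.
Path 2: J ← W → X → B ← U
  W is a fork here and W is conditioned on, so the path is blocked at W.
All paths are blocked; J ⊥ U | {B, W, X} holds.

Yes — J and U are d-separated given {B, W, X}.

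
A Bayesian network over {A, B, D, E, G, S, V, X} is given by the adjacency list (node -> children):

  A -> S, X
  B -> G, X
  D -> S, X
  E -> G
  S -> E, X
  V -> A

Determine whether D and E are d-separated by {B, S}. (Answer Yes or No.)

There are 6 undirected paths between D and E; checking each against the conditioning set {B, S}:
Path 1: D → S ← A → X ← B → G ← E
  X is a collider here and neither X nor any of its descendants is conditioned on, so the collider stays closed — the path is blocked at X.
Path 2: D → S → E
  S is a chain here and S is conditioned on, so the path is blocked at S.
Path 3: D → S → X ← B → G ← E
  S is a chain here and S is conditioned on, so the path is blocked at S.
Path 4: D → X ← S → E
  X is a collider here and neither X nor any of its descendants is conditioned on, so the collider stays closed — the path is blocked at X.
Path 5: D → X ← A → S → E
  X is a collider here and neither X nor any of its descendants is conditioned on, so the collider stays closed — the path is blocked at X.
Path 6: D → X ← B → G ← E
  X is a collider here and neither X nor any of its descendants is conditioned on, so the collider stays closed — the path is blocked at X.
Every path is blocked, so D and E are d-separated given {B, S}.

Yes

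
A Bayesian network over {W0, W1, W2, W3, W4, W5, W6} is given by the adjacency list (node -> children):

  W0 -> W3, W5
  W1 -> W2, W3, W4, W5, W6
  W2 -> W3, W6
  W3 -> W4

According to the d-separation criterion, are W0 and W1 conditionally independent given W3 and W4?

No — W0 and W1 are not d-separated given {W3, W4}.

5 paths connect W0 and W1; each must be blocked for d-separation to hold:
  1. W0 → W3 ← W2 → W6 ← W1 — W3:collider[open]; W2:fork[open]; W6:collider[blocks] ⇒ blocked
  2. W0 → W3 ← W2 ← W1 — W3:collider[open]; W2:chain[open] ⇒ active
  3. W0 → W3 ← W1 — W3:collider[open] ⇒ active
  4. W0 → W3 → W4 ← W1 — W3:chain[blocks]; W4:collider[open] ⇒ blocked
  5. W0 → W5 ← W1 — W5:collider[blocks] ⇒ blocked
Because an active path exists, W0 and W1 are not d-separated.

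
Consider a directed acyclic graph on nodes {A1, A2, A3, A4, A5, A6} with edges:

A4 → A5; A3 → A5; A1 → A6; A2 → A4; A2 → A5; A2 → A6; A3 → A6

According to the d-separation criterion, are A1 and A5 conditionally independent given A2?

Yes

Enumerating the 3 paths from A1 to A5 and testing each for blocking by {A2}:
Path 1: A1 → A6 ← A3 → A5
  A6 is a collider here and neither A6 nor any of its descendants is conditioned on, so the collider stays closed — the path is blocked at A6.
Path 2: A1 → A6 ← A2 → A5
  A6 is a collider here and neither A6 nor any of its descendants is conditioned on, so the collider stays closed — the path is blocked at A6.
Path 3: A1 → A6 ← A2 → A4 → A5
  A6 is a collider here and neither A6 nor any of its descendants is conditioned on, so the collider stays closed — the path is blocked at A6.
Every path is blocked, so A1 and A5 are d-separated given {A2}.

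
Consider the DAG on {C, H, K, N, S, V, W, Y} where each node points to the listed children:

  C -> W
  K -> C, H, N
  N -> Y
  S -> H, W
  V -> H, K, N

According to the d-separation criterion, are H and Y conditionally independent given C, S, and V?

6 paths connect H and Y; each must be blocked for d-separation to hold:
Path 1: H ← V → N → Y
  V is a fork here and V is conditioned on, so the path is blocked at V.
Path 2: H ← V → K → N → Y
  V is a fork here and V is conditioned on, so the path is blocked at V.
Path 3: H ← K → N → Y
  K is a fork and K is not conditioned on; N is a chain and N is not conditioned on — no node blocks this path, so it is active.
Path 4: H ← K ← V → N → Y
  V is a fork here and V is conditioned on, so the path is blocked at V.
Path 5: H ← S → W ← C ← K → N → Y
  S is a fork here and S is conditioned on, so the path is blocked at S.
Path 6: H ← S → W ← C ← K ← V → N → Y
  S is a fork here and S is conditioned on, so the path is blocked at S.
Since the path H ← K → N → Y is active, H and Y are not d-separated given {C, S, V}.

No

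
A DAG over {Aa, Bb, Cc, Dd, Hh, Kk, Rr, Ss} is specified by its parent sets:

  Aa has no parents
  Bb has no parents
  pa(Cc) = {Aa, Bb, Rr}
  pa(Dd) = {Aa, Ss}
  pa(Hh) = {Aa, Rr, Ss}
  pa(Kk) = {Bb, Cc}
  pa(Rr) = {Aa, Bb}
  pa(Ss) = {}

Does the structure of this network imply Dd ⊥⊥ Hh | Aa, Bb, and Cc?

We examine all 6 paths between Dd and Hh:
Path 1: Dd ← Aa → Rr → Hh
  Aa is a fork here and Aa is conditioned on, so the path is blocked at Aa.
Path 2: Dd ← Aa → Hh
  Aa is a fork here and Aa is conditioned on, so the path is blocked at Aa.
Path 3: Dd ← Aa → Cc ← Rr → Hh
  Aa is a fork here and Aa is conditioned on, so the path is blocked at Aa.
Path 4: Dd ← Aa → Cc → Kk ← Bb → Rr → Hh
  Aa is a fork here and Aa is conditioned on, so the path is blocked at Aa.
Path 5: Dd ← Aa → Cc ← Bb → Rr → Hh
  Aa is a fork here and Aa is conditioned on, so the path is blocked at Aa.
Path 6: Dd ← Ss → Hh
  Ss is a fork and Ss is not conditioned on — no node blocks this path, so it is active.
Because an active path exists, Dd and Hh are not d-separated.

No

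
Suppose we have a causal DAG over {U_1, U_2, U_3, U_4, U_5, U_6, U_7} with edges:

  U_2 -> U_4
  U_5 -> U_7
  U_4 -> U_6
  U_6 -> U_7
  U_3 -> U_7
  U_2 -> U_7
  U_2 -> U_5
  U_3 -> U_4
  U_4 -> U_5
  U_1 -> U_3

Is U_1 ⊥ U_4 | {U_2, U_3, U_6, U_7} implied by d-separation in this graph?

Yes — U_1 and U_4 are d-separated given {U_2, U_3, U_6, U_7}.

Enumerating the 6 paths from U_1 to U_4 and testing each for blocking by {U_2, U_3, U_6, U_7}:
Path 1: U_1 → U_3 → U_7 ← U_2 → U_4
  U_3 is a chain here and U_3 is conditioned on, so the path is blocked at U_3.
Path 2: U_1 → U_3 → U_7 ← U_2 → U_5 ← U_4
  U_3 is a chain here and U_3 is conditioned on, so the path is blocked at U_3.
Path 3: U_1 → U_3 → U_7 ← U_5 ← U_2 → U_4
  U_3 is a chain here and U_3 is conditioned on, so the path is blocked at U_3.
Path 4: U_1 → U_3 → U_7 ← U_5 ← U_4
  U_3 is a chain here and U_3 is conditioned on, so the path is blocked at U_3.
Path 5: U_1 → U_3 → U_7 ← U_6 ← U_4
  U_3 is a chain here and U_3 is conditioned on, so the path is blocked at U_3.
Path 6: U_1 → U_3 → U_4
  U_3 is a chain here and U_3 is conditioned on, so the path is blocked at U_3.
Since every path is blocked, d-separation holds.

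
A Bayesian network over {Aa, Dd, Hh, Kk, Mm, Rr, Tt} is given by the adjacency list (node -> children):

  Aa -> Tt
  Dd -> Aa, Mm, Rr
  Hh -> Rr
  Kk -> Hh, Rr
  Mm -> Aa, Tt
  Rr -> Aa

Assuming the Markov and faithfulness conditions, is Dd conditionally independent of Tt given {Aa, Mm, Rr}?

Yes

Enumerating the 6 paths from Dd to Tt and testing each for blocking by {Aa, Mm, Rr}:
Path 1: Dd → Rr → Aa ← Mm → Tt
  Rr is a chain here and Rr is conditioned on, so the path is blocked at Rr.
Path 2: Dd → Rr → Aa → Tt
  Rr is a chain here and Rr is conditioned on, so the path is blocked at Rr.
Path 3: Dd → Mm → Tt
  Mm is a chain here and Mm is conditioned on, so the path is blocked at Mm.
Path 4: Dd → Mm → Aa → Tt
  Mm is a chain here and Mm is conditioned on, so the path is blocked at Mm.
Path 5: Dd → Aa ← Mm → Tt
  Mm is a fork here and Mm is conditioned on, so the path is blocked at Mm.
Path 6: Dd → Aa → Tt
  Aa is a chain here and Aa is conditioned on, so the path is blocked at Aa.
Every path is blocked, so Dd and Tt are d-separated given {Aa, Mm, Rr}.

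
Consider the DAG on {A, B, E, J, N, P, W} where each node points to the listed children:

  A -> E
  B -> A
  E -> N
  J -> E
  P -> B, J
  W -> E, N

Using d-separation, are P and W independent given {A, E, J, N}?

We examine all 4 paths between P and W:
  1. P → J → E ← W — J:chain[blocks]; E:collider[open] ⇒ blocked
  2. P → J → E → N ← W — J:chain[blocks]; E:chain[blocks]; N:collider[open] ⇒ blocked
  3. P → B → A → E ← W — B:chain[open]; A:chain[blocks]; E:collider[open] ⇒ blocked
  4. P → B → A → E → N ← W — B:chain[open]; A:chain[blocks]; E:chain[blocks]; N:collider[open] ⇒ blocked
All paths are blocked; P ⊥ W | {A, E, J, N} holds.

Yes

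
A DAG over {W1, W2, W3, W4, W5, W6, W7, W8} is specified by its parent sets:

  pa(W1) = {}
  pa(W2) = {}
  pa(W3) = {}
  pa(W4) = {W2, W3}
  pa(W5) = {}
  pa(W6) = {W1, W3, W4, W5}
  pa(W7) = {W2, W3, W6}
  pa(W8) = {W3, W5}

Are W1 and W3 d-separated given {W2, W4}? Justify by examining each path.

6 paths connect W1 and W3; each must be blocked for d-separation to hold:
  1. W1 → W6 → W7 ← W3 — W6:chain[open]; W7:collider[blocks] ⇒ blocked
  2. W1 → W6 → W7 ← W2 → W4 ← W3 — W6:chain[open]; W7:collider[blocks]; W2:fork[blocks]; W4:collider[open] ⇒ blocked
  3. W1 → W6 ← W3 — W6:collider[blocks] ⇒ blocked
  4. W1 → W6 ← W5 → W8 ← W3 — W6:collider[blocks]; W5:fork[open]; W8:collider[blocks] ⇒ blocked
  5. W1 → W6 ← W4 ← W3 — W6:collider[blocks]; W4:chain[blocks] ⇒ blocked
  6. W1 → W6 ← W4 ← W2 → W7 ← W3 — W6:collider[blocks]; W4:chain[blocks]; W2:fork[blocks]; W7:collider[blocks] ⇒ blocked
All paths are blocked; W1 ⊥ W3 | {W2, W4} holds.

Yes — W1 and W3 are d-separated given {W2, W4}.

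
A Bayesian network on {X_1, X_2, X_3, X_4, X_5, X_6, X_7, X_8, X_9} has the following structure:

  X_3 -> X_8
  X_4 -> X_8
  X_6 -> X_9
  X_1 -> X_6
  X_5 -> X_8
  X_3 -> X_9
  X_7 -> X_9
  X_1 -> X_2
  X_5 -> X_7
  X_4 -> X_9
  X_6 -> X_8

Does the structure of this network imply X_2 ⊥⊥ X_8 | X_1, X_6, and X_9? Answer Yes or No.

Yes

We examine all 4 paths between X_2 and X_8:
Path 1: X_2 ← X_1 → X_6 → X_9 ← X_3 → X_8
  X_1 is a fork here and X_1 is conditioned on, so the path is blocked at X_1.
Path 2: X_2 ← X_1 → X_6 → X_9 ← X_4 → X_8
  X_1 is a fork here and X_1 is conditioned on, so the path is blocked at X_1.
Path 3: X_2 ← X_1 → X_6 → X_9 ← X_7 ← X_5 → X_8
  X_1 is a fork here and X_1 is conditioned on, so the path is blocked at X_1.
Path 4: X_2 ← X_1 → X_6 → X_8
  X_1 is a fork here and X_1 is conditioned on, so the path is blocked at X_1.
Since every path is blocked, d-separation holds.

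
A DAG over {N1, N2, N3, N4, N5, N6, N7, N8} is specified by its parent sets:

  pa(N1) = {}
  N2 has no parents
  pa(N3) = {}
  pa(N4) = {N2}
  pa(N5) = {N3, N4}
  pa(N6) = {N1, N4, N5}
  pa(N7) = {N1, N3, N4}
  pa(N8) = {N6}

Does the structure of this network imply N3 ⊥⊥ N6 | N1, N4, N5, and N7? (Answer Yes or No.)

Enumerating the 6 paths from N3 to N6 and testing each for blocking by {N1, N4, N5, N7}:
Path 1: N3 → N5 ← N4 → N7 ← N1 → N6
  N4 is a fork here and N4 is conditioned on, so the path is blocked at N4.
Path 2: N3 → N5 ← N4 → N6
  N4 is a fork here and N4 is conditioned on, so the path is blocked at N4.
Path 3: N3 → N5 → N6
  N5 is a chain here and N5 is conditioned on, so the path is blocked at N5.
Path 4: N3 → N7 ← N4 → N5 → N6
  N4 is a fork here and N4 is conditioned on, so the path is blocked at N4.
Path 5: N3 → N7 ← N4 → N6
  N4 is a fork here and N4 is conditioned on, so the path is blocked at N4.
Path 6: N3 → N7 ← N1 → N6
  N1 is a fork here and N1 is conditioned on, so the path is blocked at N1.
Since every path is blocked, d-separation holds.

Yes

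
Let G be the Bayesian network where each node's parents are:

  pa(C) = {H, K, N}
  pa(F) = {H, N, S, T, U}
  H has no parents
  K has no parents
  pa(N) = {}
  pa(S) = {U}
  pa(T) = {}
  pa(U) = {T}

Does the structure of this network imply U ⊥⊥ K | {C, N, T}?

Enumerating the 6 paths from U to K and testing each for blocking by {C, N, T}:
  1. U ← T → F ← H → C ← K — T:fork[blocks]; F:collider[blocks]; H:fork[open]; C:collider[open] ⇒ blocked
  2. U ← T → F ← N → C ← K — T:fork[blocks]; F:collider[blocks]; N:fork[blocks]; C:collider[open] ⇒ blocked
  3. U → F ← H → C ← K — F:collider[blocks]; H:fork[open]; C:collider[open] ⇒ blocked
  4. U → F ← N → C ← K — F:collider[blocks]; N:fork[blocks]; C:collider[open] ⇒ blocked
  5. U → S → F ← H → C ← K — S:chain[open]; F:collider[blocks]; H:fork[open]; C:collider[open] ⇒ blocked
  6. U → S → F ← N → C ← K — S:chain[open]; F:collider[blocks]; N:fork[blocks]; C:collider[open] ⇒ blocked
Since every path is blocked, d-separation holds.

Yes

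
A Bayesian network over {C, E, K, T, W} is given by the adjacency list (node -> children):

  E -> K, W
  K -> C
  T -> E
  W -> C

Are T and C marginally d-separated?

No — T and C are not d-separated given ∅.

Enumerating the 2 paths from T to C and testing each for blocking by ∅:
Path 1: T → E → K → C
  E is a chain and E is not conditioned on; K is a chain and K is not conditioned on — no node blocks this path, so it is active.
Path 2: T → E → W → C
  E is a chain and E is not conditioned on; W is a chain and W is not conditioned on — no node blocks this path, so it is active.
Because an active path exists, T and C are not d-separated.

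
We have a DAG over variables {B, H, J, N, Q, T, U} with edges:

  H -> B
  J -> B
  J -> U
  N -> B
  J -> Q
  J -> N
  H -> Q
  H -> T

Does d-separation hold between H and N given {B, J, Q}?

4 paths connect H and N; each must be blocked for d-separation to hold:
  1. H → Q ← J → N — Q:collider[open]; J:fork[blocks] ⇒ blocked
  2. H → Q ← J → B ← N — Q:collider[open]; J:fork[blocks]; B:collider[open] ⇒ blocked
  3. H → B ← N — B:collider[open] ⇒ active
  4. H → B ← J → N — B:collider[open]; J:fork[blocks] ⇒ blocked
Because an active path exists, H and N are not d-separated.

No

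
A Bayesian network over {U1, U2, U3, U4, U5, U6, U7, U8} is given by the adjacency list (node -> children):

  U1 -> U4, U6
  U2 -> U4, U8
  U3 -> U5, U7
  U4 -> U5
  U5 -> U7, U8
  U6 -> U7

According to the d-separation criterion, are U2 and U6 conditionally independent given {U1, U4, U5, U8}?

Yes

6 paths connect U2 and U6; each must be blocked for d-separation to hold:
Path 1: U2 → U4 → U5 → U7 ← U6
  U4 is a chain here and U4 is conditioned on, so the path is blocked at U4.
Path 2: U2 → U4 → U5 ← U3 → U7 ← U6
  U4 is a chain here and U4 is conditioned on, so the path is blocked at U4.
Path 3: U2 → U4 ← U1 → U6
  U1 is a fork here and U1 is conditioned on, so the path is blocked at U1.
Path 4: U2 → U8 ← U5 ← U4 ← U1 → U6
  U5 is a chain here and U5 is conditioned on, so the path is blocked at U5.
Path 5: U2 → U8 ← U5 → U7 ← U6
  U5 is a fork here and U5 is conditioned on, so the path is blocked at U5.
Path 6: U2 → U8 ← U5 ← U3 → U7 ← U6
  U5 is a chain here and U5 is conditioned on, so the path is blocked at U5.
All paths are blocked; U2 ⊥ U6 | {U1, U4, U5, U8} holds.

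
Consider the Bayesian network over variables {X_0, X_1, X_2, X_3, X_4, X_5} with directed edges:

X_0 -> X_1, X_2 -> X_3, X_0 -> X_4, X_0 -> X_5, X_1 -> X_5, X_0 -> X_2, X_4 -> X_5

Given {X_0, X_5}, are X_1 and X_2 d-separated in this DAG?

Yes — X_1 and X_2 are d-separated given {X_0, X_5}.

There are 3 undirected paths between X_1 and X_2; checking each against the conditioning set {X_0, X_5}:
Path 1: X_1 → X_5 ← X_4 ← X_0 → X_2
  X_0 is a fork here and X_0 is conditioned on, so the path is blocked at X_0.
Path 2: X_1 → X_5 ← X_0 → X_2
  X_0 is a fork here and X_0 is conditioned on, so the path is blocked at X_0.
Path 3: X_1 ← X_0 → X_2
  X_0 is a fork here and X_0 is conditioned on, so the path is blocked at X_0.
Since every path is blocked, d-separation holds.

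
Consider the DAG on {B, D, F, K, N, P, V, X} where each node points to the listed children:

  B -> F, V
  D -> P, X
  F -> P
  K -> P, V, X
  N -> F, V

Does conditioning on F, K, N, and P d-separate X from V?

We examine all 6 paths between X and V:
Path 1: X ← K → P ← F ← N → V
  K is a fork here and K is conditioned on, so the path is blocked at K.
Path 2: X ← K → P ← F ← B → V
  K is a fork here and K is conditioned on, so the path is blocked at K.
Path 3: X ← K → V
  K is a fork here and K is conditioned on, so the path is blocked at K.
Path 4: X ← D → P ← K → V
  K is a fork here and K is conditioned on, so the path is blocked at K.
Path 5: X ← D → P ← F ← N → V
  F is a chain here and F is conditioned on, so the path is blocked at F.
Path 6: X ← D → P ← F ← B → V
  F is a chain here and F is conditioned on, so the path is blocked at F.
Since every path is blocked, d-separation holds.

Yes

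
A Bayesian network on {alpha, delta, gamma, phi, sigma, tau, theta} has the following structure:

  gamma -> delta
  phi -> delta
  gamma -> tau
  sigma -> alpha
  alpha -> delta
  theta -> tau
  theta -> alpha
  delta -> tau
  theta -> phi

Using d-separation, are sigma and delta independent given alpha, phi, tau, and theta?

4 paths connect sigma and delta; each must be blocked for d-separation to hold:
  1. sigma → alpha → delta — alpha:chain[blocks] ⇒ blocked
  2. sigma → alpha ← theta → tau ← delta — alpha:collider[open]; theta:fork[blocks]; tau:collider[open] ⇒ blocked
  3. sigma → alpha ← theta → tau ← gamma → delta — alpha:collider[open]; theta:fork[blocks]; tau:collider[open]; gamma:fork[open] ⇒ blocked
  4. sigma → alpha ← theta → phi → delta — alpha:collider[open]; theta:fork[blocks]; phi:chain[blocks] ⇒ blocked
Every path is blocked, so sigma and delta are d-separated given {alpha, phi, tau, theta}.

Yes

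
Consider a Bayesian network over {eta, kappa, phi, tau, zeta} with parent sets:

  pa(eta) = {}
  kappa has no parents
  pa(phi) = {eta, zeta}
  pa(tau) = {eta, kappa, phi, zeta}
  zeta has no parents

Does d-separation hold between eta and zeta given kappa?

Yes — eta and zeta are d-separated given {kappa}.

Enumerating the 4 paths from eta to zeta and testing each for blocking by {kappa}:
  1. eta → tau ← phi ← zeta — tau:collider[blocks]; phi:chain[open] ⇒ blocked
  2. eta → tau ← zeta — tau:collider[blocks] ⇒ blocked
  3. eta → phi → tau ← zeta — phi:chain[open]; tau:collider[blocks] ⇒ blocked
  4. eta → phi ← zeta — phi:collider[blocks] ⇒ blocked
Every path is blocked, so eta and zeta are d-separated given {kappa}.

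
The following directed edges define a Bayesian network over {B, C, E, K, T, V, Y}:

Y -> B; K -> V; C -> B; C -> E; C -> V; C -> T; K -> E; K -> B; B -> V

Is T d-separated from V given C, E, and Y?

Yes — T and V are d-separated given {C, E, Y}.

Enumerating the 5 paths from T to V and testing each for blocking by {C, E, Y}:
  1. T ← C → V — C:fork[blocks] ⇒ blocked
  2. T ← C → B → V — C:fork[blocks]; B:chain[open] ⇒ blocked
  3. T ← C → B ← K → V — C:fork[blocks]; B:collider[blocks]; K:fork[open] ⇒ blocked
  4. T ← C → E ← K → V — C:fork[blocks]; E:collider[open]; K:fork[open] ⇒ blocked
  5. T ← C → E ← K → B → V — C:fork[blocks]; E:collider[open]; K:fork[open]; B:chain[open] ⇒ blocked
All paths are blocked; T ⊥ V | {C, E, Y} holds.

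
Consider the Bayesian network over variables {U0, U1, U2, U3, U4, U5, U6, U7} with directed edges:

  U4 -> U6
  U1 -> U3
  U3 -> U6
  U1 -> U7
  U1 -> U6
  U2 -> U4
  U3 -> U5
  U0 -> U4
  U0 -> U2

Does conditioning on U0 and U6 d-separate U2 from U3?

No — U2 and U3 are not d-separated given {U0, U6}.

Enumerating the 4 paths from U2 to U3 and testing each for blocking by {U0, U6}:
Path 1: U2 ← U0 → U4 → U6 ← U3
  U0 is a fork here and U0 is conditioned on, so the path is blocked at U0.
Path 2: U2 ← U0 → U4 → U6 ← U1 → U3
  U0 is a fork here and U0 is conditioned on, so the path is blocked at U0.
Path 3: U2 → U4 → U6 ← U3
  U4 is a chain and U4 is not conditioned on; U6 is a collider and U6 is conditioned on, which opens it — no node blocks this path, so it is active.
Path 4: U2 → U4 → U6 ← U1 → U3
  U4 is a chain and U4 is not conditioned on; U6 is a collider and U6 is conditioned on, which opens it; U1 is a fork and U1 is not conditioned on — no node blocks this path, so it is active.
Because an active path exists, U2 and U3 are not d-separated.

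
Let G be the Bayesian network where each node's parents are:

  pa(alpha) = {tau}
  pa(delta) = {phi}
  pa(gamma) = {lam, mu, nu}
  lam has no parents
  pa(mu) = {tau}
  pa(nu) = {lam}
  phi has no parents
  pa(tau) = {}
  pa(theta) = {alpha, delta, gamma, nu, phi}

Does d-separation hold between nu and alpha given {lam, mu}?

Yes

We examine all 6 paths between nu and alpha:
  1. nu → gamma → theta ← alpha — gamma:chain[open]; theta:collider[blocks] ⇒ blocked
  2. nu → gamma ← mu ← tau → alpha — gamma:collider[blocks]; mu:chain[blocks]; tau:fork[open] ⇒ blocked
  3. nu ← lam → gamma → theta ← alpha — lam:fork[blocks]; gamma:chain[open]; theta:collider[blocks] ⇒ blocked
  4. nu ← lam → gamma ← mu ← tau → alpha — lam:fork[blocks]; gamma:collider[blocks]; mu:chain[blocks]; tau:fork[open] ⇒ blocked
  5. nu → theta ← gamma ← mu ← tau → alpha — theta:collider[blocks]; gamma:chain[open]; mu:chain[blocks]; tau:fork[open] ⇒ blocked
  6. nu → theta ← alpha — theta:collider[blocks] ⇒ blocked
Every path is blocked, so nu and alpha are d-separated given {lam, mu}.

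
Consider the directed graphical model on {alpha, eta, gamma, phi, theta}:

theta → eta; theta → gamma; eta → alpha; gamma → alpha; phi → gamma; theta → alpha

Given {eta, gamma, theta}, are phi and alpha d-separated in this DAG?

Yes — phi and alpha are d-separated given {eta, gamma, theta}.

There are 3 undirected paths between phi and alpha; checking each against the conditioning set {eta, gamma, theta}:
Path 1: phi → gamma ← theta → eta → alpha
  theta is a fork here and theta is conditioned on, so the path is blocked at theta.
Path 2: phi → gamma ← theta → alpha
  theta is a fork here and theta is conditioned on, so the path is blocked at theta.
Path 3: phi → gamma → alpha
  gamma is a chain here and gamma is conditioned on, so the path is blocked at gamma.
All paths are blocked; phi ⊥ alpha | {eta, gamma, theta} holds.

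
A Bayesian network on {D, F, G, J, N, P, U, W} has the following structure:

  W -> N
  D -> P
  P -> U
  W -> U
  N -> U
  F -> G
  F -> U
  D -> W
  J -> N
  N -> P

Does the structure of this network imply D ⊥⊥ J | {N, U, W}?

Yes

We examine all 6 paths between D and J:
Path 1: D → W → N ← J
  W is a chain here and W is conditioned on, so the path is blocked at W.
Path 2: D → W → U ← N ← J
  W is a chain here and W is conditioned on, so the path is blocked at W.
Path 3: D → W → U ← P ← N ← J
  W is a chain here and W is conditioned on, so the path is blocked at W.
Path 4: D → P ← N ← J
  N is a chain here and N is conditioned on, so the path is blocked at N.
Path 5: D → P → U ← N ← J
  N is a chain here and N is conditioned on, so the path is blocked at N.
Path 6: D → P → U ← W → N ← J
  W is a fork here and W is conditioned on, so the path is blocked at W.
Since every path is blocked, d-separation holds.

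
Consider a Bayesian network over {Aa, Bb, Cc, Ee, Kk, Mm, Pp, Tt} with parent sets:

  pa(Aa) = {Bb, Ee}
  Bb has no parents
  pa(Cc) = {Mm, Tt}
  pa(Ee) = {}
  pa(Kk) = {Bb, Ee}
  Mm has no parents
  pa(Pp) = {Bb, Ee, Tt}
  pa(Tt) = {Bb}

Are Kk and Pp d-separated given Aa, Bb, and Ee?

There are 6 undirected paths between Kk and Pp; checking each against the conditioning set {Aa, Bb, Ee}:
Path 1: Kk ← Ee → Aa ← Bb → Tt → Pp
  Ee is a fork here and Ee is conditioned on, so the path is blocked at Ee.
Path 2: Kk ← Ee → Aa ← Bb → Pp
  Ee is a fork here and Ee is conditioned on, so the path is blocked at Ee.
Path 3: Kk ← Ee → Pp
  Ee is a fork here and Ee is conditioned on, so the path is blocked at Ee.
Path 4: Kk ← Bb → Aa ← Ee → Pp
  Bb is a fork here and Bb is conditioned on, so the path is blocked at Bb.
Path 5: Kk ← Bb → Tt → Pp
  Bb is a fork here and Bb is conditioned on, so the path is blocked at Bb.
Path 6: Kk ← Bb → Pp
  Bb is a fork here and Bb is conditioned on, so the path is blocked at Bb.
Every path is blocked, so Kk and Pp are d-separated given {Aa, Bb, Ee}.

Yes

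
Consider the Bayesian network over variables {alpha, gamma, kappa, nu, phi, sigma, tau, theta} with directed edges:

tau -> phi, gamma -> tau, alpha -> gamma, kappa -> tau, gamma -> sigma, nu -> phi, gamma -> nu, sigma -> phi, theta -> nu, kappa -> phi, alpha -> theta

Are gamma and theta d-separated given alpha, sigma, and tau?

Enumerating the 5 paths from gamma to theta and testing each for blocking by {alpha, sigma, tau}:
Path 1: gamma ← alpha → theta
  alpha is a fork here and alpha is conditioned on, so the path is blocked at alpha.
Path 2: gamma → tau → phi ← nu ← theta
  tau is a chain here and tau is conditioned on, so the path is blocked at tau.
Path 3: gamma → tau ← kappa → phi ← nu ← theta
  phi is a collider here and neither phi nor any of its descendants is conditioned on, so the collider stays closed — the path is blocked at phi.
Path 4: gamma → nu ← theta
  nu is a collider here and neither nu nor any of its descendants is conditioned on, so the collider stays closed — the path is blocked at nu.
Path 5: gamma → sigma → phi ← nu ← theta
  sigma is a chain here and sigma is conditioned on, so the path is blocked at sigma.
Every path is blocked, so gamma and theta are d-separated given {alpha, sigma, tau}.

Yes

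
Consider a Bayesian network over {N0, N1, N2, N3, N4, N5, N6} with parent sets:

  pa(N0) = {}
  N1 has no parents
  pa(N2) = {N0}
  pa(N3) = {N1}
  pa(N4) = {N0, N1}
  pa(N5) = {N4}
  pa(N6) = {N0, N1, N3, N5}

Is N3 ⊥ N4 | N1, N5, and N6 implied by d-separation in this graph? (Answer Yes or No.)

No — N3 and N4 are not d-separated given {N1, N5, N6}.

We examine all 6 paths between N3 and N4:
Path 1: N3 ← N1 → N6 ← N5 ← N4
  N1 is a fork here and N1 is conditioned on, so the path is blocked at N1.
Path 2: N3 ← N1 → N6 ← N0 → N4
  N1 is a fork here and N1 is conditioned on, so the path is blocked at N1.
Path 3: N3 ← N1 → N4
  N1 is a fork here and N1 is conditioned on, so the path is blocked at N1.
Path 4: N3 → N6 ← N5 ← N4
  N5 is a chain here and N5 is conditioned on, so the path is blocked at N5.
Path 5: N3 → N6 ← N1 → N4
  N1 is a fork here and N1 is conditioned on, so the path is blocked at N1.
Path 6: N3 → N6 ← N0 → N4
  N6 is a collider and N6 is conditioned on, which opens it; N0 is a fork and N0 is not conditioned on — no node blocks this path, so it is active.
Because an active path exists, N3 and N4 are not d-separated.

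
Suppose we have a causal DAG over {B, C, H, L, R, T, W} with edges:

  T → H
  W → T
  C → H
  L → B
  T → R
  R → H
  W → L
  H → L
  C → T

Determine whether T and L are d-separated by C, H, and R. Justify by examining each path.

There are 4 undirected paths between T and L; checking each against the conditioning set {C, H, R}:
  1. T ← C → H → L — C:fork[blocks]; H:chain[blocks] ⇒ blocked
  2. T ← W → L — W:fork[open] ⇒ active
  3. T → R → H → L — R:chain[blocks]; H:chain[blocks] ⇒ blocked
  4. T → H → L — H:chain[blocks] ⇒ blocked
At least one path is unblocked, so d-separation fails.

No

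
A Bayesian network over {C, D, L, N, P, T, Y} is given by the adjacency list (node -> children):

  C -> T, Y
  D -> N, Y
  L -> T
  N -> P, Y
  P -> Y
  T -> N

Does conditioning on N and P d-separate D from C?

No — D and C are not d-separated given {N, P}.

We examine all 6 paths between D and C:
Path 1: D → N ← T ← C
  N is a collider and N is conditioned on, which opens it; T is a chain and T is not conditioned on — no node blocks this path, so it is active.
Path 2: D → N → P → Y ← C
  N is a chain here and N is conditioned on, so the path is blocked at N.
Path 3: D → N → Y ← C
  N is a chain here and N is conditioned on, so the path is blocked at N.
Path 4: D → Y ← N ← T ← C
  Y is a collider here and neither Y nor any of its descendants is conditioned on, so the collider stays closed — the path is blocked at Y.
Path 5: D → Y ← P ← N ← T ← C
  Y is a collider here and neither Y nor any of its descendants is conditioned on, so the collider stays closed — the path is blocked at Y.
Path 6: D → Y ← C
  Y is a collider here and neither Y nor any of its descendants is conditioned on, so the collider stays closed — the path is blocked at Y.
Because an active path exists, D and C are not d-separated.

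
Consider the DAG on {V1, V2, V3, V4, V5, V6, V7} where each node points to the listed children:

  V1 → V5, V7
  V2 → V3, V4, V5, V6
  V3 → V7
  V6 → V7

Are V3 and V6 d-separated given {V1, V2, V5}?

We examine all 4 paths between V3 and V6:
Path 1: V3 → V7 ← V6
  V7 is a collider here and neither V7 nor any of its descendants is conditioned on, so the collider stays closed — the path is blocked at V7.
Path 2: V3 → V7 ← V1 → V5 ← V2 → V6
  V7 is a collider here and neither V7 nor any of its descendants is conditioned on, so the collider stays closed — the path is blocked at V7.
Path 3: V3 ← V2 → V6
  V2 is a fork here and V2 is conditioned on, so the path is blocked at V2.
Path 4: V3 ← V2 → V5 ← V1 → V7 ← V6
  V2 is a fork here and V2 is conditioned on, so the path is blocked at V2.
Since every path is blocked, d-separation holds.

Yes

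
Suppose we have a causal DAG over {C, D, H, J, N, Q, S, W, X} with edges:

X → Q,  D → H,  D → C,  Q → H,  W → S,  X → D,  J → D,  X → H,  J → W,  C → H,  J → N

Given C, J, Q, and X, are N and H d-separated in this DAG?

4 paths connect N and H; each must be blocked for d-separation to hold:
  1. N ← J → D → C → H — J:fork[blocks]; D:chain[open]; C:chain[blocks] ⇒ blocked
  2. N ← J → D → H — J:fork[blocks]; D:chain[open] ⇒ blocked
  3. N ← J → D ← X → H — J:fork[blocks]; D:collider[open]; X:fork[blocks] ⇒ blocked
  4. N ← J → D ← X → Q → H — J:fork[blocks]; D:collider[open]; X:fork[blocks]; Q:chain[blocks] ⇒ blocked
Every path is blocked, so N and H are d-separated given {C, J, Q, X}.

Yes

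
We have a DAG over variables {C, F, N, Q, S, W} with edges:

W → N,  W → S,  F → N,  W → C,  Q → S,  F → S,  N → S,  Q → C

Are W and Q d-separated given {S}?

No

Enumerating the 4 paths from W to Q and testing each for blocking by {S}:
Path 1: W → S ← Q
  S is a collider and S is conditioned on, which opens it — no node blocks this path, so it is active.
Path 2: W → N → S ← Q
  N is a chain and N is not conditioned on; S is a collider and S is conditioned on, which opens it — no node blocks this path, so it is active.
Path 3: W → N ← F → S ← Q
  N is a collider and its descendant S is conditioned on, which opens it; F is a fork and F is not conditioned on; S is a collider and S is conditioned on, which opens it — no node blocks this path, so it is active.
Path 4: W → C ← Q
  C is a collider here and neither C nor any of its descendants is conditioned on, so the collider stays closed — the path is blocked at C.
At least one path is unblocked, so d-separation fails.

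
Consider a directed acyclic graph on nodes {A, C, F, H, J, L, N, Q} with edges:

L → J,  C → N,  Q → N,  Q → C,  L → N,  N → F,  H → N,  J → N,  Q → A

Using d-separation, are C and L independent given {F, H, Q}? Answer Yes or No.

There are 4 undirected paths between C and L; checking each against the conditioning set {F, H, Q}:
  1. C → N ← L — N:collider[open] ⇒ active
  2. C → N ← J ← L — N:collider[open]; J:chain[open] ⇒ active
  3. C ← Q → N ← L — Q:fork[blocks]; N:collider[open] ⇒ blocked
  4. C ← Q → N ← J ← L — Q:fork[blocks]; N:collider[open]; J:chain[open] ⇒ blocked
Since the path C → N ← L is active, C and L are not d-separated given {F, H, Q}.

No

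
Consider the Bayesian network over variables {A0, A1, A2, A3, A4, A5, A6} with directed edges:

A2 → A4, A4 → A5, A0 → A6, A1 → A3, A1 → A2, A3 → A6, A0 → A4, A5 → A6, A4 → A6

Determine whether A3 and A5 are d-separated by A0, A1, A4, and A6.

Enumerating the 6 paths from A3 to A5 and testing each for blocking by {A0, A1, A4, A6}:
  1. A3 → A6 ← A4 → A5 — A6:collider[open]; A4:fork[blocks] ⇒ blocked
  2. A3 → A6 ← A5 — A6:collider[open] ⇒ active
  3. A3 → A6 ← A0 → A4 → A5 — A6:collider[open]; A0:fork[blocks]; A4:chain[blocks] ⇒ blocked
  4. A3 ← A1 → A2 → A4 → A6 ← A5 — A1:fork[blocks]; A2:chain[open]; A4:chain[blocks]; A6:collider[open] ⇒ blocked
  5. A3 ← A1 → A2 → A4 → A5 — A1:fork[blocks]; A2:chain[open]; A4:chain[blocks] ⇒ blocked
  6. A3 ← A1 → A2 → A4 ← A0 → A6 ← A5 — A1:fork[blocks]; A2:chain[open]; A4:collider[open]; A0:fork[blocks]; A6:collider[open] ⇒ blocked
Since the path A3 → A6 ← A5 is active, A3 and A5 are not d-separated given {A0, A1, A4, A6}.

No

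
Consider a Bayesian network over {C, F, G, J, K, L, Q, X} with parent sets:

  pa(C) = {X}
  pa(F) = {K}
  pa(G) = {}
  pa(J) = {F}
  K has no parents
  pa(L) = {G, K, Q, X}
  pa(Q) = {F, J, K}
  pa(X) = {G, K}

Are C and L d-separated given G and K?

No — C and L are not d-separated given {G, K}.

There are 6 undirected paths between C and L; checking each against the conditioning set {G, K}:
Path 1: C ← X ← G → L
  G is a fork here and G is conditioned on, so the path is blocked at G.
Path 2: C ← X ← K → Q → L
  K is a fork here and K is conditioned on, so the path is blocked at K.
Path 3: C ← X ← K → F → Q → L
  K is a fork here and K is conditioned on, so the path is blocked at K.
Path 4: C ← X ← K → F → J → Q → L
  K is a fork here and K is conditioned on, so the path is blocked at K.
Path 5: C ← X ← K → L
  K is a fork here and K is conditioned on, so the path is blocked at K.
Path 6: C ← X → L
  X is a fork and X is not conditioned on — no node blocks this path, so it is active.
Since the path C ← X → L is active, C and L are not d-separated given {G, K}.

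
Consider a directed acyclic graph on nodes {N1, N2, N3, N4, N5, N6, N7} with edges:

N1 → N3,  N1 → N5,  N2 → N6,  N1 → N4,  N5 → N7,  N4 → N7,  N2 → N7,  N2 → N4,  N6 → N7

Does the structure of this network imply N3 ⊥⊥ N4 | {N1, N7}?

Yes

We examine all 4 paths between N3 and N4:
  1. N3 ← N1 → N4 — N1:fork[blocks] ⇒ blocked
  2. N3 ← N1 → N5 → N7 ← N6 ← N2 → N4 — N1:fork[blocks]; N5:chain[open]; N7:collider[open]; N6:chain[open]; N2:fork[open] ⇒ blocked
  3. N3 ← N1 → N5 → N7 ← N4 — N1:fork[blocks]; N5:chain[open]; N7:collider[open] ⇒ blocked
  4. N3 ← N1 → N5 → N7 ← N2 → N4 — N1:fork[blocks]; N5:chain[open]; N7:collider[open]; N2:fork[open] ⇒ blocked
Every path is blocked, so N3 and N4 are d-separated given {N1, N7}.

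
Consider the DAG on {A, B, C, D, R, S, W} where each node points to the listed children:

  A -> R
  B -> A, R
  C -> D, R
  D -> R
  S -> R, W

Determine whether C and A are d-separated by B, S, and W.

There are 4 undirected paths between C and A; checking each against the conditioning set {B, S, W}:
Path 1: C → R ← A
  R is a collider here and neither R nor any of its descendants is conditioned on, so the collider stays closed — the path is blocked at R.
Path 2: C → R ← B → A
  R is a collider here and neither R nor any of its descendants is conditioned on, so the collider stays closed — the path is blocked at R.
Path 3: C → D → R ← A
  R is a collider here and neither R nor any of its descendants is conditioned on, so the collider stays closed — the path is blocked at R.
Path 4: C → D → R ← B → A
  R is a collider here and neither R nor any of its descendants is conditioned on, so the collider stays closed — the path is blocked at R.
Since every path is blocked, d-separation holds.

Yes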